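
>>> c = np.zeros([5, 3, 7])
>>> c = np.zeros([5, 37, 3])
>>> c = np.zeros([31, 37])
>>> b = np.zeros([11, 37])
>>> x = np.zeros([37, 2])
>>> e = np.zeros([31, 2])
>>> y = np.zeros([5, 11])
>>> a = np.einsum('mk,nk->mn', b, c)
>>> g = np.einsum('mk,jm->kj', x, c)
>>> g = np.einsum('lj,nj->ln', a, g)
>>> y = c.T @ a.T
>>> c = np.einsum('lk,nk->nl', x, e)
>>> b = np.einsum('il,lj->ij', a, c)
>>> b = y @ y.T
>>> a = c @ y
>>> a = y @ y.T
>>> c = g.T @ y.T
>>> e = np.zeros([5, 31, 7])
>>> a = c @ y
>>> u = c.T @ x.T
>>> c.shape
(2, 37)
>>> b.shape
(37, 37)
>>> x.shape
(37, 2)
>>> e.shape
(5, 31, 7)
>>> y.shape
(37, 11)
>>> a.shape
(2, 11)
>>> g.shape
(11, 2)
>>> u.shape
(37, 37)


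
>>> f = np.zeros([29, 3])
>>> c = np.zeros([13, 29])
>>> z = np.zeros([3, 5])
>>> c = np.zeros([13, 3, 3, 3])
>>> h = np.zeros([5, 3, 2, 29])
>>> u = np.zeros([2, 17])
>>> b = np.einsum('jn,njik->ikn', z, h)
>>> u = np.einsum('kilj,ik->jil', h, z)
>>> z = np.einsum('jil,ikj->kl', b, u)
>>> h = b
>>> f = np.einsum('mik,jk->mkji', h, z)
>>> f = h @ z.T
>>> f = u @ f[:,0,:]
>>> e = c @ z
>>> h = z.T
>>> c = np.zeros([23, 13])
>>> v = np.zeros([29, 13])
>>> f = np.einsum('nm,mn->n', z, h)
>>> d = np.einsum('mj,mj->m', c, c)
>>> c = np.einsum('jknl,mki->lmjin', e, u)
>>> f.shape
(3,)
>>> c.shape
(5, 29, 13, 2, 3)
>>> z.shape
(3, 5)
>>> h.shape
(5, 3)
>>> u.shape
(29, 3, 2)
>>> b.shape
(2, 29, 5)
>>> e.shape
(13, 3, 3, 5)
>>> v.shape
(29, 13)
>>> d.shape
(23,)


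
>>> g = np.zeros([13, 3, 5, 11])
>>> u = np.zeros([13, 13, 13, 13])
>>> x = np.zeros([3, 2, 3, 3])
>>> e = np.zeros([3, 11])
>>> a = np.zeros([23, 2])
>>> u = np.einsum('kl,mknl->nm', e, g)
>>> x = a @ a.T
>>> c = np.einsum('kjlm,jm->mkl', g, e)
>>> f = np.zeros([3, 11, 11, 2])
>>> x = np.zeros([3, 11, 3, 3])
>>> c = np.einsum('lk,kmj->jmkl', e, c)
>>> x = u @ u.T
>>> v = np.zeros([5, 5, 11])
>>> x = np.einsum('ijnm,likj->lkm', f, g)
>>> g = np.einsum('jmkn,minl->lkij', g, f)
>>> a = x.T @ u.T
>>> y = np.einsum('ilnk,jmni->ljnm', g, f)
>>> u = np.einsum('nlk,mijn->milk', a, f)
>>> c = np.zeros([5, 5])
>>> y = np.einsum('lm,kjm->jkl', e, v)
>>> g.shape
(2, 5, 11, 13)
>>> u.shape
(3, 11, 5, 5)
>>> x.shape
(13, 5, 2)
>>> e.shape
(3, 11)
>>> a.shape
(2, 5, 5)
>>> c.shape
(5, 5)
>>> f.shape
(3, 11, 11, 2)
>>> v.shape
(5, 5, 11)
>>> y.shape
(5, 5, 3)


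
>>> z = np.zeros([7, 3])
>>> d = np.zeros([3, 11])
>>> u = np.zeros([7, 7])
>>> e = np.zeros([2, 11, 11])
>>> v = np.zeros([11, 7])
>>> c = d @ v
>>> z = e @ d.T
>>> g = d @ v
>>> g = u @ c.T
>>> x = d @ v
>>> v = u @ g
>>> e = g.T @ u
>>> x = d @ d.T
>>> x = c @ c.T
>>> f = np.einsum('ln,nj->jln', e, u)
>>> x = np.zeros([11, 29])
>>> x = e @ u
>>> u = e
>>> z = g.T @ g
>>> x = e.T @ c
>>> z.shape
(3, 3)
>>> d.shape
(3, 11)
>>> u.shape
(3, 7)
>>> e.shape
(3, 7)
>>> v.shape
(7, 3)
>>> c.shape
(3, 7)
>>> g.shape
(7, 3)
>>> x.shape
(7, 7)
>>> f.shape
(7, 3, 7)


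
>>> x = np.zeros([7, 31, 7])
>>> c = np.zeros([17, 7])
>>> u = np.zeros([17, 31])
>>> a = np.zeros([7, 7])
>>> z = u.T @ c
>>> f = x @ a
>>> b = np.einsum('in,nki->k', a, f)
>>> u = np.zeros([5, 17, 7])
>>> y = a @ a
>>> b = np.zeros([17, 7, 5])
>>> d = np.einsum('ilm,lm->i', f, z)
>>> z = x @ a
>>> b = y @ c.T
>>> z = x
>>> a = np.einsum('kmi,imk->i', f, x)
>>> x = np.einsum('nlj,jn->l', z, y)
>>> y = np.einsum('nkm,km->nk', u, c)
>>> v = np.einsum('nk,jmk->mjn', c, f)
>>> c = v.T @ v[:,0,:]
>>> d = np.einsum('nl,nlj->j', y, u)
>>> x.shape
(31,)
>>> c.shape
(17, 7, 17)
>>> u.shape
(5, 17, 7)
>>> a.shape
(7,)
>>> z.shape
(7, 31, 7)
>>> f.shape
(7, 31, 7)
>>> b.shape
(7, 17)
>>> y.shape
(5, 17)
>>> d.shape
(7,)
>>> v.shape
(31, 7, 17)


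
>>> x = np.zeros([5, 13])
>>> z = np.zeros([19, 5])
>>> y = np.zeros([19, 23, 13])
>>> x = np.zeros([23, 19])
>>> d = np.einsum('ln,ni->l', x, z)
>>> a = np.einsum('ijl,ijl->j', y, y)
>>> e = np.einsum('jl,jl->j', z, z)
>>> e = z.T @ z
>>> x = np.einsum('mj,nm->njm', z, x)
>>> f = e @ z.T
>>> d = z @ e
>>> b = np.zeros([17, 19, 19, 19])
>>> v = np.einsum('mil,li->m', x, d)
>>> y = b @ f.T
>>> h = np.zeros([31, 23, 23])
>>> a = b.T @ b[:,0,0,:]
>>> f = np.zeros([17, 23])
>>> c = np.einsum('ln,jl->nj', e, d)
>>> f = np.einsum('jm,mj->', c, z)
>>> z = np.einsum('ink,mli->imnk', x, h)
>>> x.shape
(23, 5, 19)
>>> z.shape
(23, 31, 5, 19)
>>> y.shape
(17, 19, 19, 5)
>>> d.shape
(19, 5)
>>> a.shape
(19, 19, 19, 19)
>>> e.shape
(5, 5)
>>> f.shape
()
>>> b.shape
(17, 19, 19, 19)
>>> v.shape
(23,)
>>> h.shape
(31, 23, 23)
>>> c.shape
(5, 19)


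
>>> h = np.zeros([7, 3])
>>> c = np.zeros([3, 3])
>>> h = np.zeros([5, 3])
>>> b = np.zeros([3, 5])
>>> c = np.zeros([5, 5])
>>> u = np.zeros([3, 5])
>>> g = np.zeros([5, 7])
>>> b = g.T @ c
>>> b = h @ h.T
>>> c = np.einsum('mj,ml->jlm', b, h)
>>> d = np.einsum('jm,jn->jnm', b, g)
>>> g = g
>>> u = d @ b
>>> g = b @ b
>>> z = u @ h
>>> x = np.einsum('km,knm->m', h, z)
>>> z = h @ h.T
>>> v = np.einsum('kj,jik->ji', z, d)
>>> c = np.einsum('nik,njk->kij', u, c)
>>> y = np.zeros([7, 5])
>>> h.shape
(5, 3)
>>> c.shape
(5, 7, 3)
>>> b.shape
(5, 5)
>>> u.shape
(5, 7, 5)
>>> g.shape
(5, 5)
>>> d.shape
(5, 7, 5)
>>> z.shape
(5, 5)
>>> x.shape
(3,)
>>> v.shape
(5, 7)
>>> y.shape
(7, 5)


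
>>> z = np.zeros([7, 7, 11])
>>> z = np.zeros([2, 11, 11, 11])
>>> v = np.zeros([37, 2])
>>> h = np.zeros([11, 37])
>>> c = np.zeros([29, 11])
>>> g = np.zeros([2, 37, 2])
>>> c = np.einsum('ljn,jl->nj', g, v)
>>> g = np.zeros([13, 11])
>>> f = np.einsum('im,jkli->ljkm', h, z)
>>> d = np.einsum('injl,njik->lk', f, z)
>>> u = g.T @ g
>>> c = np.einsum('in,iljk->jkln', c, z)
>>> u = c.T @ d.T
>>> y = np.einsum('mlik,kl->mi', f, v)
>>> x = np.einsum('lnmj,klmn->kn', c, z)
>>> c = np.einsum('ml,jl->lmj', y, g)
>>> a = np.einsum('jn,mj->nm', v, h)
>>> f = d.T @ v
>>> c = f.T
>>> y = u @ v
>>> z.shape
(2, 11, 11, 11)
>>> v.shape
(37, 2)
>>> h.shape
(11, 37)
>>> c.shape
(2, 11)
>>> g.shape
(13, 11)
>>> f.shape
(11, 2)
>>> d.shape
(37, 11)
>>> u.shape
(37, 11, 11, 37)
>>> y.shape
(37, 11, 11, 2)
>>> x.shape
(2, 11)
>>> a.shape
(2, 11)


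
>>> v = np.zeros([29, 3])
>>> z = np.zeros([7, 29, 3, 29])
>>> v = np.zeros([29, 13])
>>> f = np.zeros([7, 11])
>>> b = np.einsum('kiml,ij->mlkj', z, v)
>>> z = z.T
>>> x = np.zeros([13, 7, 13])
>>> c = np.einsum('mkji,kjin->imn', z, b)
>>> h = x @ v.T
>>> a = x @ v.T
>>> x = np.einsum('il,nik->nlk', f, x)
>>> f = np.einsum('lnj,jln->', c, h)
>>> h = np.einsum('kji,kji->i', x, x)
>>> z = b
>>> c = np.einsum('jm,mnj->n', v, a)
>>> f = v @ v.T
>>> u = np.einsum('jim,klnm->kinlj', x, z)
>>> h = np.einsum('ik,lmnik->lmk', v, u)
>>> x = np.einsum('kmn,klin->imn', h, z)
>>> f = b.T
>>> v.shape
(29, 13)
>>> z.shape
(3, 29, 7, 13)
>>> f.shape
(13, 7, 29, 3)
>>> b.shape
(3, 29, 7, 13)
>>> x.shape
(7, 11, 13)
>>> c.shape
(7,)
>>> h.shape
(3, 11, 13)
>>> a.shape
(13, 7, 29)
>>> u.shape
(3, 11, 7, 29, 13)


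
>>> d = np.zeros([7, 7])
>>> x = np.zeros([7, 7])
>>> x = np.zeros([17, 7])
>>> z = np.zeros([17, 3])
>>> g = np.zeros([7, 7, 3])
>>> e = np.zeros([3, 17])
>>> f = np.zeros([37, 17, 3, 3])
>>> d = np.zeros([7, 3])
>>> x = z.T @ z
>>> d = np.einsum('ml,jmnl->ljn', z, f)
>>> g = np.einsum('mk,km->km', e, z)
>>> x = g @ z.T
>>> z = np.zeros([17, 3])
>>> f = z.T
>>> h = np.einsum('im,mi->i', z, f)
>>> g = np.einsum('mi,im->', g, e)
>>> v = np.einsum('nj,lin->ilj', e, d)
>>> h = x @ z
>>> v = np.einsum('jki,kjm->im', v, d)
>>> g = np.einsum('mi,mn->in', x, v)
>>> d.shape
(3, 37, 3)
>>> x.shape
(17, 17)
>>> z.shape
(17, 3)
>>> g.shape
(17, 3)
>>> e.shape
(3, 17)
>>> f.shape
(3, 17)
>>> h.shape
(17, 3)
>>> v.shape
(17, 3)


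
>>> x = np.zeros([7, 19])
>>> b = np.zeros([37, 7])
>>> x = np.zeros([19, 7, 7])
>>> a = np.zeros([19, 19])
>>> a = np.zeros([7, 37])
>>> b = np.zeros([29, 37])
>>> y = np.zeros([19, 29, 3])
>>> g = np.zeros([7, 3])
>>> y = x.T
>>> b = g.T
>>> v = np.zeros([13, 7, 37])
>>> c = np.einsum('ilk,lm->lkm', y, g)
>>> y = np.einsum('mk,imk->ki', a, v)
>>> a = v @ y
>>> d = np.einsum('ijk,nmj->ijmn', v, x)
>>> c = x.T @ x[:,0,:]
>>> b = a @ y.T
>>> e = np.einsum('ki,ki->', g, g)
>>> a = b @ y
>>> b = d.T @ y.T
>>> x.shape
(19, 7, 7)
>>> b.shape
(19, 7, 7, 37)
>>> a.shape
(13, 7, 13)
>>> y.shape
(37, 13)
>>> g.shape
(7, 3)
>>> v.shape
(13, 7, 37)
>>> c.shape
(7, 7, 7)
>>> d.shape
(13, 7, 7, 19)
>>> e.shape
()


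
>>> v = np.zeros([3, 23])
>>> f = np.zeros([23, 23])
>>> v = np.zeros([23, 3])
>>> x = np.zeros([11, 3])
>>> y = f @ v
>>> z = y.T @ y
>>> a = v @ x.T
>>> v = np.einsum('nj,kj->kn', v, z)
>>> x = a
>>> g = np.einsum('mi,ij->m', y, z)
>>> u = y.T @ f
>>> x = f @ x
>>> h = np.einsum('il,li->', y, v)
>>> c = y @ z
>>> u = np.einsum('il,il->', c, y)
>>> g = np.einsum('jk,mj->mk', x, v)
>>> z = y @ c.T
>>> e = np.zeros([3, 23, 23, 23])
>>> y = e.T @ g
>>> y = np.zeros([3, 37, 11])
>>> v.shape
(3, 23)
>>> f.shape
(23, 23)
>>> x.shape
(23, 11)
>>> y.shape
(3, 37, 11)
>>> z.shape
(23, 23)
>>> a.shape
(23, 11)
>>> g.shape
(3, 11)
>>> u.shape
()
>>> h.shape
()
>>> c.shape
(23, 3)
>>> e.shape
(3, 23, 23, 23)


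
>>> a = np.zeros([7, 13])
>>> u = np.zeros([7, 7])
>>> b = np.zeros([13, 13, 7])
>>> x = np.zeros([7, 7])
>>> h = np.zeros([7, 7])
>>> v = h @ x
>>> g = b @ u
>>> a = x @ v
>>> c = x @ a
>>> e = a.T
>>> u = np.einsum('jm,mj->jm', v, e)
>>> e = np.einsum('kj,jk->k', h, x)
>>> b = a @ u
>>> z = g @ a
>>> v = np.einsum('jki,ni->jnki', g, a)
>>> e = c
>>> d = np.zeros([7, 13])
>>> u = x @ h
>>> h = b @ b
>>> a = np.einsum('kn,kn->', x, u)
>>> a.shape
()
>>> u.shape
(7, 7)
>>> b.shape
(7, 7)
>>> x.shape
(7, 7)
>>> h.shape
(7, 7)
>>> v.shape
(13, 7, 13, 7)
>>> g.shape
(13, 13, 7)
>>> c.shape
(7, 7)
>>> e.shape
(7, 7)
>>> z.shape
(13, 13, 7)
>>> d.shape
(7, 13)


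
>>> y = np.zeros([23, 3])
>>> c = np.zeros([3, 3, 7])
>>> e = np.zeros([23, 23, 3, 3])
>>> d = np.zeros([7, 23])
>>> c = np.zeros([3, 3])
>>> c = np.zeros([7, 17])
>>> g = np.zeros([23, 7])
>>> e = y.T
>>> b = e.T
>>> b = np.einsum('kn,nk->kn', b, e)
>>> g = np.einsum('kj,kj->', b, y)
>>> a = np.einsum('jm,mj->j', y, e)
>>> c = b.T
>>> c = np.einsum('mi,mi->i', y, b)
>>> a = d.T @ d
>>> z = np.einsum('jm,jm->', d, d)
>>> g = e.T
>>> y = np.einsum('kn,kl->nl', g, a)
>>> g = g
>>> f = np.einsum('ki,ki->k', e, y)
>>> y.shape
(3, 23)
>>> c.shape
(3,)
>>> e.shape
(3, 23)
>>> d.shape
(7, 23)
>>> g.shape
(23, 3)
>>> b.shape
(23, 3)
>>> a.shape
(23, 23)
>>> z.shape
()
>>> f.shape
(3,)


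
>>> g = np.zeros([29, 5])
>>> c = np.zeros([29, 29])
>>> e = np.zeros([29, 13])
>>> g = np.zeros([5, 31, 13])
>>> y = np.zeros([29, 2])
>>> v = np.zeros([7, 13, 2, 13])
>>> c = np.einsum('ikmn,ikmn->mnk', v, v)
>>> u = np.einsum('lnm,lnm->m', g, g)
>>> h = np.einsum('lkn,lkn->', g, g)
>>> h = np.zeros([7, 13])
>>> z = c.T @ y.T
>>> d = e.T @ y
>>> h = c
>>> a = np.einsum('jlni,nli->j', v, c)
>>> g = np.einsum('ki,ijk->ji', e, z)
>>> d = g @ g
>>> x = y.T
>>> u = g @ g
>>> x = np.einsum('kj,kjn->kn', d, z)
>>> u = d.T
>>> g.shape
(13, 13)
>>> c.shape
(2, 13, 13)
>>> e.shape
(29, 13)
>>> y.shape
(29, 2)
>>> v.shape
(7, 13, 2, 13)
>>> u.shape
(13, 13)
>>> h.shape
(2, 13, 13)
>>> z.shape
(13, 13, 29)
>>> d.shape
(13, 13)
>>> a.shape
(7,)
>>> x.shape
(13, 29)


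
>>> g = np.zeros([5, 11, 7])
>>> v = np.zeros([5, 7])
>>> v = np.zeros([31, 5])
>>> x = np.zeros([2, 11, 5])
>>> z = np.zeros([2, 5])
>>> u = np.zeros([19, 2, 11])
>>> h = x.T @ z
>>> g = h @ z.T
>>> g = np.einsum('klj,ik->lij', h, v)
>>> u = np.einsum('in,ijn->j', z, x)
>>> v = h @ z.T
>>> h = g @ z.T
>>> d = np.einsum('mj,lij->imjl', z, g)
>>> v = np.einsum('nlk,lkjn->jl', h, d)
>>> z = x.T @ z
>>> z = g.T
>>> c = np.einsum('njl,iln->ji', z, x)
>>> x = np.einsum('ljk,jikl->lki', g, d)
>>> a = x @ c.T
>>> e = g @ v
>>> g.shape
(11, 31, 5)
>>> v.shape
(5, 31)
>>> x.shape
(11, 5, 2)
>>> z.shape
(5, 31, 11)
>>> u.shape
(11,)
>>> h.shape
(11, 31, 2)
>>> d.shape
(31, 2, 5, 11)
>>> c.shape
(31, 2)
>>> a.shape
(11, 5, 31)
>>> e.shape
(11, 31, 31)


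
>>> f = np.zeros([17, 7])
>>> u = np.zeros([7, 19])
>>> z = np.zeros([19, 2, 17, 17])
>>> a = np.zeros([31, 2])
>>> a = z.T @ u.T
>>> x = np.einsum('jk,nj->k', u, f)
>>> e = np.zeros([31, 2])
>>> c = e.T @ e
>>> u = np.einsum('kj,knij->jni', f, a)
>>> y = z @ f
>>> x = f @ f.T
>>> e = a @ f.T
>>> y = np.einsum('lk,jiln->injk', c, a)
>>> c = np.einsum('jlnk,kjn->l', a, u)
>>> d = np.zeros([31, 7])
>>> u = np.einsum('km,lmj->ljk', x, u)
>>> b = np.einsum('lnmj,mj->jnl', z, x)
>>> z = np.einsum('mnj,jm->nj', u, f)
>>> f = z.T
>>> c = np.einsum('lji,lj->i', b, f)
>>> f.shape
(17, 2)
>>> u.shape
(7, 2, 17)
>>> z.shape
(2, 17)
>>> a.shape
(17, 17, 2, 7)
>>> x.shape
(17, 17)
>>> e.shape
(17, 17, 2, 17)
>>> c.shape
(19,)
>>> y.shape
(17, 7, 17, 2)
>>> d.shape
(31, 7)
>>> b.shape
(17, 2, 19)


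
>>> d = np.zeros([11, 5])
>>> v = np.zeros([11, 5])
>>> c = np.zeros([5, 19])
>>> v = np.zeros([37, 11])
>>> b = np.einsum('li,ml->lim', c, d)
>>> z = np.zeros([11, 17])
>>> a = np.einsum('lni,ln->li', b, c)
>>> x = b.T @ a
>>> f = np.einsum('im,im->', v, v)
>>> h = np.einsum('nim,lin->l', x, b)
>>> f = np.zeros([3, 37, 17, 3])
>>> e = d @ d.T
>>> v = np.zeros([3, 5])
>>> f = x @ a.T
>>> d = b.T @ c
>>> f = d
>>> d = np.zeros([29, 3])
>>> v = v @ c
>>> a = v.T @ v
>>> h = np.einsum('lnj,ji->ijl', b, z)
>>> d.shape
(29, 3)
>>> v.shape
(3, 19)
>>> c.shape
(5, 19)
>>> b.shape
(5, 19, 11)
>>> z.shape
(11, 17)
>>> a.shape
(19, 19)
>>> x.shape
(11, 19, 11)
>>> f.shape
(11, 19, 19)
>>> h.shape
(17, 11, 5)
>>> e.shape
(11, 11)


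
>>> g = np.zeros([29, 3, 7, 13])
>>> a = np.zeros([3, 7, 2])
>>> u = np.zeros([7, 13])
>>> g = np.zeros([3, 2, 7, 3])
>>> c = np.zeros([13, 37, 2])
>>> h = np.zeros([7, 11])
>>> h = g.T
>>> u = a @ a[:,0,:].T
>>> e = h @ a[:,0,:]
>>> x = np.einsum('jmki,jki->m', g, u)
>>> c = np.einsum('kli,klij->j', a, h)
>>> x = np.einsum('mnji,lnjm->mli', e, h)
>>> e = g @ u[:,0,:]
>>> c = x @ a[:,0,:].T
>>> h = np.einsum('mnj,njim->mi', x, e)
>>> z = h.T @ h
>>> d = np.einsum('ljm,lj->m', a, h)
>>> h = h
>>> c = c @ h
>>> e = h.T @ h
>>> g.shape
(3, 2, 7, 3)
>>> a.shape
(3, 7, 2)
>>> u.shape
(3, 7, 3)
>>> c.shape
(3, 3, 7)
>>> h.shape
(3, 7)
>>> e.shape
(7, 7)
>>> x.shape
(3, 3, 2)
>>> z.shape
(7, 7)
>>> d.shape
(2,)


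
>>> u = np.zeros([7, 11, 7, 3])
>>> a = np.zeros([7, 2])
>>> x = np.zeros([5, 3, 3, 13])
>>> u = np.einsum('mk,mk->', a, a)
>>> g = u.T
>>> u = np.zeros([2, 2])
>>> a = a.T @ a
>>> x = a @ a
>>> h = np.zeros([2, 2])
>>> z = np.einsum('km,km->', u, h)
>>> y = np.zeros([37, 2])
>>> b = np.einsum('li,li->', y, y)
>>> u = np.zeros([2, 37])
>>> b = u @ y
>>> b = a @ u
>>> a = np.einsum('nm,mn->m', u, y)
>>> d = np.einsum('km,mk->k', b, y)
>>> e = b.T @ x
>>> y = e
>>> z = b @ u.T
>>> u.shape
(2, 37)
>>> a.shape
(37,)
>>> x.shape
(2, 2)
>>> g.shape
()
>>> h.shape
(2, 2)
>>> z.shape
(2, 2)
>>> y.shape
(37, 2)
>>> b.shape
(2, 37)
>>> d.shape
(2,)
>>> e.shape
(37, 2)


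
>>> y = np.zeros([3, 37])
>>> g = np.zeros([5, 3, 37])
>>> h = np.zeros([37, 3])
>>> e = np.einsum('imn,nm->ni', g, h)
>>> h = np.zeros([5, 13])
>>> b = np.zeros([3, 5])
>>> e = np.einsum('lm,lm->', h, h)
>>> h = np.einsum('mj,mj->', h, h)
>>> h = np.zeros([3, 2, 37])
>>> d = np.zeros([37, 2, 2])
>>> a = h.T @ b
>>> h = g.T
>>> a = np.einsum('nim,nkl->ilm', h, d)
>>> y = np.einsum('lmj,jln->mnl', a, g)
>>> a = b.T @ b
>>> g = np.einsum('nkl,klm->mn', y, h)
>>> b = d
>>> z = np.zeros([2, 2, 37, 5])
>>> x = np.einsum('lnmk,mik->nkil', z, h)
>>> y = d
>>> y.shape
(37, 2, 2)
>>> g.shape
(5, 2)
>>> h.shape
(37, 3, 5)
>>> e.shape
()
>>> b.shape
(37, 2, 2)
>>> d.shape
(37, 2, 2)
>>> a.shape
(5, 5)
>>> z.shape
(2, 2, 37, 5)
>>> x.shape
(2, 5, 3, 2)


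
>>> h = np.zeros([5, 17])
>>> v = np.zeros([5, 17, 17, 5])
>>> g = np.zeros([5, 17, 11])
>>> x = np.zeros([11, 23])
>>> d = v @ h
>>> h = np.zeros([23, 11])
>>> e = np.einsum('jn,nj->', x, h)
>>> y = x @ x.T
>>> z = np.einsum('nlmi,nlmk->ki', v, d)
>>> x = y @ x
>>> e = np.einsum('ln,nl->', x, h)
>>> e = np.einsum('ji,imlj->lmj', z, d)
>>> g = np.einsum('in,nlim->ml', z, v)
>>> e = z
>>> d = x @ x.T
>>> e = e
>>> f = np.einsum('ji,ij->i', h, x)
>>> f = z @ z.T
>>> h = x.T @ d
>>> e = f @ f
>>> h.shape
(23, 11)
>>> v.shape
(5, 17, 17, 5)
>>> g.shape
(5, 17)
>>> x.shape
(11, 23)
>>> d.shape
(11, 11)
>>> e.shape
(17, 17)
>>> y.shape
(11, 11)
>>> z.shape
(17, 5)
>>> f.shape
(17, 17)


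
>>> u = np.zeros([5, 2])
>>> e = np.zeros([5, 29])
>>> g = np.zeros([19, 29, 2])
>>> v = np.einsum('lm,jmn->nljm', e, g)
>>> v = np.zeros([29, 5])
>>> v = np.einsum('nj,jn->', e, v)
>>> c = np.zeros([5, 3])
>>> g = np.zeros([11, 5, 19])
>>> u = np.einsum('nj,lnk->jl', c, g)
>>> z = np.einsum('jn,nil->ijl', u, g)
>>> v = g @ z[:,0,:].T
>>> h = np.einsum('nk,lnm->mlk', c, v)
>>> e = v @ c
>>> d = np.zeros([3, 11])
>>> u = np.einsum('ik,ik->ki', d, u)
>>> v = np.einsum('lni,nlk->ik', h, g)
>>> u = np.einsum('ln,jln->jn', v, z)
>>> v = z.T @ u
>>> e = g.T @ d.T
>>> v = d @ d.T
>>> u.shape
(5, 19)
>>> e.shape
(19, 5, 3)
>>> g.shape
(11, 5, 19)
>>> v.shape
(3, 3)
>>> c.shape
(5, 3)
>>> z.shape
(5, 3, 19)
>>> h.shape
(5, 11, 3)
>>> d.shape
(3, 11)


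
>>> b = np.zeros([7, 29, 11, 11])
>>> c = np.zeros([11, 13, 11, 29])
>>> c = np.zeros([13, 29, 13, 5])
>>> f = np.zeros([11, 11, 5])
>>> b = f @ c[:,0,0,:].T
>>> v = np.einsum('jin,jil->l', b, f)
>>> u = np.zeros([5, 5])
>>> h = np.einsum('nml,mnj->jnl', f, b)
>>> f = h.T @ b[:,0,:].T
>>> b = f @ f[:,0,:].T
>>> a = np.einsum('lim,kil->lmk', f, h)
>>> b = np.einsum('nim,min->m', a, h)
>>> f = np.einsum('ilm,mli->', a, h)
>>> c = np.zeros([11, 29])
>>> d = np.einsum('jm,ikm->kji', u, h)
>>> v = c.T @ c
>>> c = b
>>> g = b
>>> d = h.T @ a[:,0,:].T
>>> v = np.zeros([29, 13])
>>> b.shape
(13,)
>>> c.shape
(13,)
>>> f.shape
()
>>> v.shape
(29, 13)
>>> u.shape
(5, 5)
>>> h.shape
(13, 11, 5)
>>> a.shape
(5, 11, 13)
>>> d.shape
(5, 11, 5)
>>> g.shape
(13,)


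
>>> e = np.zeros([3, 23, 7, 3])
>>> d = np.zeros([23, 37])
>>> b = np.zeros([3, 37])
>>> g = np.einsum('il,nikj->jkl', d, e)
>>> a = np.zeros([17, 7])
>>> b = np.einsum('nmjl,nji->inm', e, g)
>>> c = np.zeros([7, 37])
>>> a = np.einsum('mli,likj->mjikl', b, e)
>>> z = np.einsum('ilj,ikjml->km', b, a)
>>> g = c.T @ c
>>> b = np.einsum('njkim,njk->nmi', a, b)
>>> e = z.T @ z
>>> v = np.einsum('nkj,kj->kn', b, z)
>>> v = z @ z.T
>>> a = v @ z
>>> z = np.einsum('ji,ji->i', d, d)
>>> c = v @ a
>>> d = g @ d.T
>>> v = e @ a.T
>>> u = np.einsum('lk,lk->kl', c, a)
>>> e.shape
(7, 7)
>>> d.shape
(37, 23)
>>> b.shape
(37, 3, 7)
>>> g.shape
(37, 37)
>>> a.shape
(3, 7)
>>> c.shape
(3, 7)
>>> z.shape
(37,)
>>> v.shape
(7, 3)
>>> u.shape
(7, 3)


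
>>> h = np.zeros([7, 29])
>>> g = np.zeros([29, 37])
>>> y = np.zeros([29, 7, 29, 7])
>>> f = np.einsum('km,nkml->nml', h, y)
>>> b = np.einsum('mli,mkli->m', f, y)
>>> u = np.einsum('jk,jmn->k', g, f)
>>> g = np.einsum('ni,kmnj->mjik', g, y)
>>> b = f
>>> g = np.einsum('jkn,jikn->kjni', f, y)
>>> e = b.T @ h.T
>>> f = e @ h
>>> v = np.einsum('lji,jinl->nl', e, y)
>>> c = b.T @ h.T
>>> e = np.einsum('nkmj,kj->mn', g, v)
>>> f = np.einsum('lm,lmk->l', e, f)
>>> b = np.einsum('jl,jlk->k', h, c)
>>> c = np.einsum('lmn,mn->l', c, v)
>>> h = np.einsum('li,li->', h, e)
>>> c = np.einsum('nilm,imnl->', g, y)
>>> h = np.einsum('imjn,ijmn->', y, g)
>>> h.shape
()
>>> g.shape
(29, 29, 7, 7)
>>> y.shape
(29, 7, 29, 7)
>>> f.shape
(7,)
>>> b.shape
(7,)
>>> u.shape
(37,)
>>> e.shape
(7, 29)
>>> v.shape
(29, 7)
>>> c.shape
()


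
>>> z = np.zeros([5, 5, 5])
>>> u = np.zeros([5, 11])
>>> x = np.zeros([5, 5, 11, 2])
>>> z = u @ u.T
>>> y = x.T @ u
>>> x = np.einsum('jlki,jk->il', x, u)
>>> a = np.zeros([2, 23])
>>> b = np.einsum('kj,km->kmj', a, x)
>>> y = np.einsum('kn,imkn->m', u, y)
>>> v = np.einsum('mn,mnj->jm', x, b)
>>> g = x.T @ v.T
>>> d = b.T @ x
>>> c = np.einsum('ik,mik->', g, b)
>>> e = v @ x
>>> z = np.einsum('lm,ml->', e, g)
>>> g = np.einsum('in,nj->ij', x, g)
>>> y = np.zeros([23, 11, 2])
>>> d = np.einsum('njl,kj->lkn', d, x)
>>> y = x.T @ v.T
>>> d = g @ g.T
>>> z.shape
()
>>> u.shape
(5, 11)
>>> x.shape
(2, 5)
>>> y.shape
(5, 23)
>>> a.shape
(2, 23)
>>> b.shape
(2, 5, 23)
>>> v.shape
(23, 2)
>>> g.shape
(2, 23)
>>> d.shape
(2, 2)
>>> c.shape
()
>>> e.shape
(23, 5)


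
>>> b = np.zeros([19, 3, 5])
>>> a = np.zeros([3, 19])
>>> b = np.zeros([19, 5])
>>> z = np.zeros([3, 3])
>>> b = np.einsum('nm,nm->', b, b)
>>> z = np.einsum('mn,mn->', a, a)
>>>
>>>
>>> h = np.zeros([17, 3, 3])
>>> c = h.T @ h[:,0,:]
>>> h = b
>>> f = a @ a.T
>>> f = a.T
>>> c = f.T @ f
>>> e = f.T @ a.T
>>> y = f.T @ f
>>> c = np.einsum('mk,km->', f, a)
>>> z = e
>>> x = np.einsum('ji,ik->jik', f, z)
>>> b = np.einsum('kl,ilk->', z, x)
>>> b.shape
()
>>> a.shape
(3, 19)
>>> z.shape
(3, 3)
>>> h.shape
()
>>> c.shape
()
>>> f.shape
(19, 3)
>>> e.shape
(3, 3)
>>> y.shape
(3, 3)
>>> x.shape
(19, 3, 3)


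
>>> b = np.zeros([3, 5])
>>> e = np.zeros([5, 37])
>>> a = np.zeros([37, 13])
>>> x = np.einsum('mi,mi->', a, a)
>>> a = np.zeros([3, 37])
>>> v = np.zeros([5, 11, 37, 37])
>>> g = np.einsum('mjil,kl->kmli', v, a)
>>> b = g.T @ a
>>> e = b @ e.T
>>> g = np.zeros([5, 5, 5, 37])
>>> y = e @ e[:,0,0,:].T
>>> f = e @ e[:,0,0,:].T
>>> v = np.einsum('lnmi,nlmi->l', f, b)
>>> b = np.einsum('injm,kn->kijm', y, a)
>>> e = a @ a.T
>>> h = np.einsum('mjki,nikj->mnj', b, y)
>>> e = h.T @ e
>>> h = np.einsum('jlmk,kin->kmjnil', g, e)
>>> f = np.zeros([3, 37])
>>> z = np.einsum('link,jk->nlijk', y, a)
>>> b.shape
(3, 37, 5, 37)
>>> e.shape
(37, 37, 3)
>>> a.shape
(3, 37)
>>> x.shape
()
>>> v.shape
(37,)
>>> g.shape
(5, 5, 5, 37)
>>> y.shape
(37, 37, 5, 37)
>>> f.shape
(3, 37)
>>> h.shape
(37, 5, 5, 3, 37, 5)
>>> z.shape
(5, 37, 37, 3, 37)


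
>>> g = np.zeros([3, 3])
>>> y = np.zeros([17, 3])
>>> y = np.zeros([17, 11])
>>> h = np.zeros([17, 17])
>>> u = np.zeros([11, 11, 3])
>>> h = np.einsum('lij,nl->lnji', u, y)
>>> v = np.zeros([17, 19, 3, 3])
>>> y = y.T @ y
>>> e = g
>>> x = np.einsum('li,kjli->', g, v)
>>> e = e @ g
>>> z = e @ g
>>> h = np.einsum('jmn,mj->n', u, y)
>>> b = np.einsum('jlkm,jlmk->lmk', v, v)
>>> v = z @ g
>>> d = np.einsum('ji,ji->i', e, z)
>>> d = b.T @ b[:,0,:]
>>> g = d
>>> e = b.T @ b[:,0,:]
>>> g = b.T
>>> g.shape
(3, 3, 19)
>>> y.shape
(11, 11)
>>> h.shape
(3,)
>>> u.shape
(11, 11, 3)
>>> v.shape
(3, 3)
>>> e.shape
(3, 3, 3)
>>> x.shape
()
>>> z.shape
(3, 3)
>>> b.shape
(19, 3, 3)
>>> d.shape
(3, 3, 3)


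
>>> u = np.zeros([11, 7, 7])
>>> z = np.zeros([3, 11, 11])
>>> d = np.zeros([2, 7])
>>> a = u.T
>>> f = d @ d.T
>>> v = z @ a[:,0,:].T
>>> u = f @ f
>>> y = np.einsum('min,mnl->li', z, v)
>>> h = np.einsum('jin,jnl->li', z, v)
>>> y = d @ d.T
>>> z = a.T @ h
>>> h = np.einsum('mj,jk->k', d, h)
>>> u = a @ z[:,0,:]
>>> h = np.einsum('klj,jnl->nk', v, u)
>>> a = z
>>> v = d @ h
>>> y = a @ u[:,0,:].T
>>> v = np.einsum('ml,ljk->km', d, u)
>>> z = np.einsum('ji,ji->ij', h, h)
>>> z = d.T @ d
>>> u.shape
(7, 7, 11)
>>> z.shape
(7, 7)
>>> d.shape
(2, 7)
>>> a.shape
(11, 7, 11)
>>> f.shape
(2, 2)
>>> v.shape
(11, 2)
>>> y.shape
(11, 7, 7)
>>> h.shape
(7, 3)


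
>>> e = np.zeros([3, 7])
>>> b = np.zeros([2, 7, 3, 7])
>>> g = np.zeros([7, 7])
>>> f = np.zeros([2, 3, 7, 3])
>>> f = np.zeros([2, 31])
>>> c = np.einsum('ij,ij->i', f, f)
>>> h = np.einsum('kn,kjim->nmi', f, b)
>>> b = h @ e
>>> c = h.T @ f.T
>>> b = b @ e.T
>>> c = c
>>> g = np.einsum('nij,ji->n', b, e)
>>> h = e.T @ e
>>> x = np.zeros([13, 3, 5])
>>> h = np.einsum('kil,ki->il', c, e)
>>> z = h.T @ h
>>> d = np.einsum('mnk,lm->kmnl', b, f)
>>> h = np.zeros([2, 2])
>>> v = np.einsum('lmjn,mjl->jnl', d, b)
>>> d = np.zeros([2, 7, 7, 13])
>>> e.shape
(3, 7)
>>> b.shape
(31, 7, 3)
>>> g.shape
(31,)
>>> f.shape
(2, 31)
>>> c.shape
(3, 7, 2)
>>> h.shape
(2, 2)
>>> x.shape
(13, 3, 5)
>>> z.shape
(2, 2)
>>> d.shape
(2, 7, 7, 13)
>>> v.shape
(7, 2, 3)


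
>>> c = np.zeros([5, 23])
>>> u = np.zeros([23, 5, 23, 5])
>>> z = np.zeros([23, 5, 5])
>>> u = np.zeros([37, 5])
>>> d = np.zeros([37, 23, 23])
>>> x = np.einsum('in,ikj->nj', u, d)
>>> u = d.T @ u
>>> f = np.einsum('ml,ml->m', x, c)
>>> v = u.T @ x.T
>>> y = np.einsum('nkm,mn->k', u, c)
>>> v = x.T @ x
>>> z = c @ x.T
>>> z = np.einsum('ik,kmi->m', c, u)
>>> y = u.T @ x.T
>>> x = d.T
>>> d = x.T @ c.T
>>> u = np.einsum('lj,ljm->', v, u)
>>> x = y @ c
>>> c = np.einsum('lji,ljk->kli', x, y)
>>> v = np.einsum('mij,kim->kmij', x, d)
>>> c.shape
(5, 5, 23)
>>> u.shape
()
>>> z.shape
(23,)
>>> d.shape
(37, 23, 5)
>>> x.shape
(5, 23, 23)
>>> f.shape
(5,)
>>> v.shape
(37, 5, 23, 23)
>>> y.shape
(5, 23, 5)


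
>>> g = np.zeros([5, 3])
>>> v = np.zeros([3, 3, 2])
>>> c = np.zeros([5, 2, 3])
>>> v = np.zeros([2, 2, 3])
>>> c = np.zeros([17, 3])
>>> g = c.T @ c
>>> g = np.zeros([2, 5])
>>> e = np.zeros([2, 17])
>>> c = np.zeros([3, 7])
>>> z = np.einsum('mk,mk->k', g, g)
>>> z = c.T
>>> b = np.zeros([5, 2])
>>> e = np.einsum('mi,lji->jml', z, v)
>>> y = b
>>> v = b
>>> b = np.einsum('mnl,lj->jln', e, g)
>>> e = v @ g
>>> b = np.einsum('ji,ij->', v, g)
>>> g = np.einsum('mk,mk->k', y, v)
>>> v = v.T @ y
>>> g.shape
(2,)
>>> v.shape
(2, 2)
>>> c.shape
(3, 7)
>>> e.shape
(5, 5)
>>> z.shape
(7, 3)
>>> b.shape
()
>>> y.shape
(5, 2)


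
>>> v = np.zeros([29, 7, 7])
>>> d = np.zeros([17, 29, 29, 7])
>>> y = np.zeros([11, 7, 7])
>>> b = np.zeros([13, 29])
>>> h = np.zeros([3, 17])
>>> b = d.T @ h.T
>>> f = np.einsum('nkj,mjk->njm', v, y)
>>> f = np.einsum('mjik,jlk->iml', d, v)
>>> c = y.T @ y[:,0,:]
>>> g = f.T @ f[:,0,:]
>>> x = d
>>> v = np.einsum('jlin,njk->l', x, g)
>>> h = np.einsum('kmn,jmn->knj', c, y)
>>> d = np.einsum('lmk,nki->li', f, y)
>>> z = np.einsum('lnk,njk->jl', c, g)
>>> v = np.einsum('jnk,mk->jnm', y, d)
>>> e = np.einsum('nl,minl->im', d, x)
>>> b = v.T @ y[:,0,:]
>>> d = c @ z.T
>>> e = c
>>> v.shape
(11, 7, 29)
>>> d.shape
(7, 7, 17)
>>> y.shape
(11, 7, 7)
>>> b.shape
(29, 7, 7)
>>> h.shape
(7, 7, 11)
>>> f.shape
(29, 17, 7)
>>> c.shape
(7, 7, 7)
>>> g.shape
(7, 17, 7)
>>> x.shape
(17, 29, 29, 7)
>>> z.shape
(17, 7)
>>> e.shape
(7, 7, 7)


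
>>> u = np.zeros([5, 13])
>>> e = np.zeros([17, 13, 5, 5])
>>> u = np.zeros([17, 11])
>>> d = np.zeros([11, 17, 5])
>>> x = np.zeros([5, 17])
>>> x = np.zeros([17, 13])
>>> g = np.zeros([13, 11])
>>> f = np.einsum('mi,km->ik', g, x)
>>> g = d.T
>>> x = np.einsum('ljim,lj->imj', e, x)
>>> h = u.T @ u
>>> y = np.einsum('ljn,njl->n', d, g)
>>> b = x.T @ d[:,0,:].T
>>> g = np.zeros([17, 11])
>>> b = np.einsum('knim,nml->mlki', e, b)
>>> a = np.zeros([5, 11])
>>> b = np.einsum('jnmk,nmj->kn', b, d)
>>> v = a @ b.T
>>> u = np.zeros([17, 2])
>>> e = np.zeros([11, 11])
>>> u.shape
(17, 2)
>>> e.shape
(11, 11)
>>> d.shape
(11, 17, 5)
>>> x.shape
(5, 5, 13)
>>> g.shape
(17, 11)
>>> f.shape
(11, 17)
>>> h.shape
(11, 11)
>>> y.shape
(5,)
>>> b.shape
(5, 11)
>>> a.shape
(5, 11)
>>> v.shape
(5, 5)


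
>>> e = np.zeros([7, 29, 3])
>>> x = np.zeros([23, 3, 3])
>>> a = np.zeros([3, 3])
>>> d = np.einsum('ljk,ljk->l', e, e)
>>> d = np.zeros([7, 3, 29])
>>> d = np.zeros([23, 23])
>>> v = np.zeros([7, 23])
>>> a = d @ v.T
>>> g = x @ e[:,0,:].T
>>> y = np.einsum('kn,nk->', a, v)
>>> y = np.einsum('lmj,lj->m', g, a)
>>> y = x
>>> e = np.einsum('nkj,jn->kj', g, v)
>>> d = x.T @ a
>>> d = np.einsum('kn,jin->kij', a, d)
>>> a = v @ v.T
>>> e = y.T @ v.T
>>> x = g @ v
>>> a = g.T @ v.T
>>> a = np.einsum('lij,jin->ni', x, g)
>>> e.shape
(3, 3, 7)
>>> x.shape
(23, 3, 23)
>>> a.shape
(7, 3)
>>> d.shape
(23, 3, 3)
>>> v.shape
(7, 23)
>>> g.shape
(23, 3, 7)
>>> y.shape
(23, 3, 3)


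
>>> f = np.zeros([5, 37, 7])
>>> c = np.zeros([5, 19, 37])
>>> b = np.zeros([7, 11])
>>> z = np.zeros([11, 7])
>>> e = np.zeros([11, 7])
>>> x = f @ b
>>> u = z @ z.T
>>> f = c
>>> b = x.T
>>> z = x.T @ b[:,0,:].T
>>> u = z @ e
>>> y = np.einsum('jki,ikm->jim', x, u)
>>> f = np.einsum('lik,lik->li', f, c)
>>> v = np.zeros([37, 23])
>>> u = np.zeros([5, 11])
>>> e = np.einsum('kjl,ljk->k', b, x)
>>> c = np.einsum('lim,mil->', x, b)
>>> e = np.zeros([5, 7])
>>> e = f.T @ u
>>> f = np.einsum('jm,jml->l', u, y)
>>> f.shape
(7,)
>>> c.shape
()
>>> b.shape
(11, 37, 5)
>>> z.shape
(11, 37, 11)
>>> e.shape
(19, 11)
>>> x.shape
(5, 37, 11)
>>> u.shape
(5, 11)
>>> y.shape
(5, 11, 7)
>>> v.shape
(37, 23)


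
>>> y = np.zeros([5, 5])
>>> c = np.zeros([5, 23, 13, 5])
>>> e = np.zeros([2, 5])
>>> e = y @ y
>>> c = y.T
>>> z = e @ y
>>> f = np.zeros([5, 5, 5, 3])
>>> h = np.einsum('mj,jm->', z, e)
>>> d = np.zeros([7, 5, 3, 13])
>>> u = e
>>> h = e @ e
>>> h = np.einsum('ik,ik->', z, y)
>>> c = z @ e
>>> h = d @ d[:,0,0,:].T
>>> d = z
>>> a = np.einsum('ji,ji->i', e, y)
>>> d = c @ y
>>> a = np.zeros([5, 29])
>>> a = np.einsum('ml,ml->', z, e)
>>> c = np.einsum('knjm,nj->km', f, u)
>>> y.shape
(5, 5)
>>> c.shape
(5, 3)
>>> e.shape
(5, 5)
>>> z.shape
(5, 5)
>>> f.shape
(5, 5, 5, 3)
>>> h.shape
(7, 5, 3, 7)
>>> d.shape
(5, 5)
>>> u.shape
(5, 5)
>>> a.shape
()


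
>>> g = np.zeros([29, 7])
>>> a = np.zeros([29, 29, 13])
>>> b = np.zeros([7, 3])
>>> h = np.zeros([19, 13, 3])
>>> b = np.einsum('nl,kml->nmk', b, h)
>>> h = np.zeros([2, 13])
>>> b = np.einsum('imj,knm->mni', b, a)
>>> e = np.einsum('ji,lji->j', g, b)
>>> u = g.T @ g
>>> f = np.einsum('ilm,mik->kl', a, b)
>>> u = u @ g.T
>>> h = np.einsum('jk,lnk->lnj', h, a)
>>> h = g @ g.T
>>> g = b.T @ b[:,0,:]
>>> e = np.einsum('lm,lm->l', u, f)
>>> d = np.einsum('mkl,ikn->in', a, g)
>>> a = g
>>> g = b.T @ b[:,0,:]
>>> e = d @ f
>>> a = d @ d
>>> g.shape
(7, 29, 7)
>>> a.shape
(7, 7)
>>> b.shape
(13, 29, 7)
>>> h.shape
(29, 29)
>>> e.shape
(7, 29)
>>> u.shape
(7, 29)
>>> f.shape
(7, 29)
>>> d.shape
(7, 7)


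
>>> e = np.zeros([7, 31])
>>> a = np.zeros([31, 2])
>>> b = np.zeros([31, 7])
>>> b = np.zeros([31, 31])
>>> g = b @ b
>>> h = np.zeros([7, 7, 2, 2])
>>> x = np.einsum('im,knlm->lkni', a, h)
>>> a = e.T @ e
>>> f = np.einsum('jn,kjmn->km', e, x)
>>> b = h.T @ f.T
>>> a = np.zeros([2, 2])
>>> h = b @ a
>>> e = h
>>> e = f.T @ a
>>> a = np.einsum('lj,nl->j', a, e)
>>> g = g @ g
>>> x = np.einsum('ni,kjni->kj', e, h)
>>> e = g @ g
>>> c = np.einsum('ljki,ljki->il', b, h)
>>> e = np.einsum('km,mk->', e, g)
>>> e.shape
()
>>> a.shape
(2,)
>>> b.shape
(2, 2, 7, 2)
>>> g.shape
(31, 31)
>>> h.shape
(2, 2, 7, 2)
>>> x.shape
(2, 2)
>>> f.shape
(2, 7)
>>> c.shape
(2, 2)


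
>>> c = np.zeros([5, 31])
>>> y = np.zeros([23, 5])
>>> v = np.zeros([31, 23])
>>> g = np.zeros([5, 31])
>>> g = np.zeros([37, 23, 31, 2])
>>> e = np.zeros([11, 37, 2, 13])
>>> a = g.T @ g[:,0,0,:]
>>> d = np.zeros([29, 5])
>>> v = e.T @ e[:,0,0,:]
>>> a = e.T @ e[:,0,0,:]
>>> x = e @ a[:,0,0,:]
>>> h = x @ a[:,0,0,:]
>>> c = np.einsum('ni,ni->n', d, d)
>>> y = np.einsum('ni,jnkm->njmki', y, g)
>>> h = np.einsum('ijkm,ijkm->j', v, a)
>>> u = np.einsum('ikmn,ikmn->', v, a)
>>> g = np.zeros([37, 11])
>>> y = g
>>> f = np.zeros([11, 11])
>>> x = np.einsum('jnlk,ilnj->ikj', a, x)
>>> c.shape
(29,)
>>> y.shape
(37, 11)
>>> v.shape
(13, 2, 37, 13)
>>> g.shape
(37, 11)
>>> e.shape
(11, 37, 2, 13)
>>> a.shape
(13, 2, 37, 13)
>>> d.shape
(29, 5)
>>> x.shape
(11, 13, 13)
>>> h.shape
(2,)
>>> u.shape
()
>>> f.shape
(11, 11)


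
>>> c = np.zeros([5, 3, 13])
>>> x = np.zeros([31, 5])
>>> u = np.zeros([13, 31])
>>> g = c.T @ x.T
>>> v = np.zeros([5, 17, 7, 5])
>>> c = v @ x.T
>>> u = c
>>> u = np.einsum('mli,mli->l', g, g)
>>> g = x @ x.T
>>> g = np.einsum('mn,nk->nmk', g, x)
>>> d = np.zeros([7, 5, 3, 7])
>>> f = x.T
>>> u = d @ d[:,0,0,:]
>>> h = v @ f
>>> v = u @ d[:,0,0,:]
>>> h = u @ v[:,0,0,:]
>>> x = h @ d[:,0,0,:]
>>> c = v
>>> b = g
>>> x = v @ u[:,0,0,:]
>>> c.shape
(7, 5, 3, 7)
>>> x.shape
(7, 5, 3, 7)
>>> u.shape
(7, 5, 3, 7)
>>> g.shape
(31, 31, 5)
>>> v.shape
(7, 5, 3, 7)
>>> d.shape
(7, 5, 3, 7)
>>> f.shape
(5, 31)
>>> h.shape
(7, 5, 3, 7)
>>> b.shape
(31, 31, 5)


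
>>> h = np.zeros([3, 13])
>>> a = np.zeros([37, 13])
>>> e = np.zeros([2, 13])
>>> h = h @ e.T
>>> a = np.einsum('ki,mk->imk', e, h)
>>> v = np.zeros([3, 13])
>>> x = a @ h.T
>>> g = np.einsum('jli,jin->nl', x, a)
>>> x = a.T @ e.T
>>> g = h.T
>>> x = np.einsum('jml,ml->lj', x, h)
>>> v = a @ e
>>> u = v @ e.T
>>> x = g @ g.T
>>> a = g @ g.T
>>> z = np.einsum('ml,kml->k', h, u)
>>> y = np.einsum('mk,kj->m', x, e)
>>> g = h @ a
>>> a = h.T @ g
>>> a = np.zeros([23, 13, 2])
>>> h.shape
(3, 2)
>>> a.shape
(23, 13, 2)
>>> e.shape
(2, 13)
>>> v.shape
(13, 3, 13)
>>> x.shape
(2, 2)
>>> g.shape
(3, 2)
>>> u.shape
(13, 3, 2)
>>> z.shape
(13,)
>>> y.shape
(2,)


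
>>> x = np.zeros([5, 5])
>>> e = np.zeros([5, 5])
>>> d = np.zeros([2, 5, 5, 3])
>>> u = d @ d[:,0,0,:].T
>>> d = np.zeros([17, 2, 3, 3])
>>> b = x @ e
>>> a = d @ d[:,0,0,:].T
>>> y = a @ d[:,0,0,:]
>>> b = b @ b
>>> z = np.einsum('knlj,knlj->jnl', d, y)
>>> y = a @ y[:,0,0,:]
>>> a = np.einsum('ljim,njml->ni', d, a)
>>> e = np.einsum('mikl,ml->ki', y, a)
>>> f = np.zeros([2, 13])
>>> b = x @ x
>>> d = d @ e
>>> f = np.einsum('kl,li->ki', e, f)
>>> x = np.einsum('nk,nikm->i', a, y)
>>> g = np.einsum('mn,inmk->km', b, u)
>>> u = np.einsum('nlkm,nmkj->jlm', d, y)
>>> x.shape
(2,)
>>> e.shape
(3, 2)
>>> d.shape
(17, 2, 3, 2)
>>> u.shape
(3, 2, 2)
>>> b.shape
(5, 5)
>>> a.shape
(17, 3)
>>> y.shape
(17, 2, 3, 3)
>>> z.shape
(3, 2, 3)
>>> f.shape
(3, 13)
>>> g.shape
(2, 5)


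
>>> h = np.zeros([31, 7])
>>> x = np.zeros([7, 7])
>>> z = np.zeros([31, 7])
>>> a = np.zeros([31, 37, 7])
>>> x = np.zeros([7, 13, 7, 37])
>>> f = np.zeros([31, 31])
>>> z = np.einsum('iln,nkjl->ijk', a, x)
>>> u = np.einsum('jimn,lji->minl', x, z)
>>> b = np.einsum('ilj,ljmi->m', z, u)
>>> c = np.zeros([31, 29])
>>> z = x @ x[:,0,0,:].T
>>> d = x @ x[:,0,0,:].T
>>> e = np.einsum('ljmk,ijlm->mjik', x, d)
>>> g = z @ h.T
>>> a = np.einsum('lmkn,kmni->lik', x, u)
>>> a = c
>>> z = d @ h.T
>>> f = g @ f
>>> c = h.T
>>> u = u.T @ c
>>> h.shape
(31, 7)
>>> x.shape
(7, 13, 7, 37)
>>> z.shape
(7, 13, 7, 31)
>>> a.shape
(31, 29)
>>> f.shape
(7, 13, 7, 31)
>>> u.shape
(31, 37, 13, 31)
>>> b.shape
(37,)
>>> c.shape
(7, 31)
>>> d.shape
(7, 13, 7, 7)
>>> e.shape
(7, 13, 7, 37)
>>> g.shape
(7, 13, 7, 31)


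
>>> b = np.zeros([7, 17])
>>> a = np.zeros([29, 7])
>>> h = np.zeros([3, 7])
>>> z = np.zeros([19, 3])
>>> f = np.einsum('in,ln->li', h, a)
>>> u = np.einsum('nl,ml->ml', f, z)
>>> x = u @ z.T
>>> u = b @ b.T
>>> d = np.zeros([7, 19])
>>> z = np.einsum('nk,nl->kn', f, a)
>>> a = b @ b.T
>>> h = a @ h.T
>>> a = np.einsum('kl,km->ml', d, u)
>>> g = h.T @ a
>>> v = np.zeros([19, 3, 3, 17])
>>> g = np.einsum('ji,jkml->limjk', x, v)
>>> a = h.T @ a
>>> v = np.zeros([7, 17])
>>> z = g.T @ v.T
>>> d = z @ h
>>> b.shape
(7, 17)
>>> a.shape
(3, 19)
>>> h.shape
(7, 3)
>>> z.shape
(3, 19, 3, 19, 7)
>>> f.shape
(29, 3)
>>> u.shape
(7, 7)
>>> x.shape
(19, 19)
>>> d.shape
(3, 19, 3, 19, 3)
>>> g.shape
(17, 19, 3, 19, 3)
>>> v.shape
(7, 17)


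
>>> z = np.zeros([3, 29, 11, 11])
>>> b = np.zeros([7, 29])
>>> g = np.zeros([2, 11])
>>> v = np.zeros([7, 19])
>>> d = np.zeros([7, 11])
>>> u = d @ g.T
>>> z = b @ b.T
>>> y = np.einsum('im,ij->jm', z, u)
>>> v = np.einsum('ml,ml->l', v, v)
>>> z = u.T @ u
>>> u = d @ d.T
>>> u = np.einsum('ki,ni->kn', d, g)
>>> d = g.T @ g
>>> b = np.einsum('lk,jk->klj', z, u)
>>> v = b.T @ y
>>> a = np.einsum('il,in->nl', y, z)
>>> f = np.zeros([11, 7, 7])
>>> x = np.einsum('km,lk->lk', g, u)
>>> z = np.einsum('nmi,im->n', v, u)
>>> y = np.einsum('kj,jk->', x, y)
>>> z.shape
(7,)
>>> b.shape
(2, 2, 7)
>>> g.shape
(2, 11)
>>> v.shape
(7, 2, 7)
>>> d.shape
(11, 11)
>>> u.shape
(7, 2)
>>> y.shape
()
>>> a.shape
(2, 7)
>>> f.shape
(11, 7, 7)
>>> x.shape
(7, 2)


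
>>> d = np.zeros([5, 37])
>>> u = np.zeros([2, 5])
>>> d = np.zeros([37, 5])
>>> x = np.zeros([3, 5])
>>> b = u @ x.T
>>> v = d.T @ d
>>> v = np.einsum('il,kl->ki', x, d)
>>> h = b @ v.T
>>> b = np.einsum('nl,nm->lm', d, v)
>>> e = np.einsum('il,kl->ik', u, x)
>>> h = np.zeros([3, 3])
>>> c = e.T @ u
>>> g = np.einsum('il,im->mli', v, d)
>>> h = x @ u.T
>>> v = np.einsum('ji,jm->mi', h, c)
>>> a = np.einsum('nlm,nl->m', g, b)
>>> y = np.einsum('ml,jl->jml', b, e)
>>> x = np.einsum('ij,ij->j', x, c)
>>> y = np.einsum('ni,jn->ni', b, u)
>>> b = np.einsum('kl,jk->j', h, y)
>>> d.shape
(37, 5)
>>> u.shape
(2, 5)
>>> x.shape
(5,)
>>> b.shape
(5,)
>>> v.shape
(5, 2)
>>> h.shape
(3, 2)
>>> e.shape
(2, 3)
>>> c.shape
(3, 5)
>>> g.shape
(5, 3, 37)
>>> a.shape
(37,)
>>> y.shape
(5, 3)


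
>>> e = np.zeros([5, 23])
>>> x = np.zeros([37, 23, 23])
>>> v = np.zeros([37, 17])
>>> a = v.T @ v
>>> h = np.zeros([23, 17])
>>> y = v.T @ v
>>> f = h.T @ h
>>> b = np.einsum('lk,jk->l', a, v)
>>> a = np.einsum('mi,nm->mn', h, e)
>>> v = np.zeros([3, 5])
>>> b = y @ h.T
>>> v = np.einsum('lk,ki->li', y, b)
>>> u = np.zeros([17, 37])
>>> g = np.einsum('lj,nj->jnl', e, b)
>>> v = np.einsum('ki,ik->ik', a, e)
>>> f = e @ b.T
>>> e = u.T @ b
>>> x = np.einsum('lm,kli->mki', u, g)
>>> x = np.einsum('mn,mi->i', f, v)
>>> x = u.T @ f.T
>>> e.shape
(37, 23)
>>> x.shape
(37, 5)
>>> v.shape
(5, 23)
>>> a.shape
(23, 5)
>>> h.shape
(23, 17)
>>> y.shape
(17, 17)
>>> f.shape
(5, 17)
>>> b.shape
(17, 23)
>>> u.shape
(17, 37)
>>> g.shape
(23, 17, 5)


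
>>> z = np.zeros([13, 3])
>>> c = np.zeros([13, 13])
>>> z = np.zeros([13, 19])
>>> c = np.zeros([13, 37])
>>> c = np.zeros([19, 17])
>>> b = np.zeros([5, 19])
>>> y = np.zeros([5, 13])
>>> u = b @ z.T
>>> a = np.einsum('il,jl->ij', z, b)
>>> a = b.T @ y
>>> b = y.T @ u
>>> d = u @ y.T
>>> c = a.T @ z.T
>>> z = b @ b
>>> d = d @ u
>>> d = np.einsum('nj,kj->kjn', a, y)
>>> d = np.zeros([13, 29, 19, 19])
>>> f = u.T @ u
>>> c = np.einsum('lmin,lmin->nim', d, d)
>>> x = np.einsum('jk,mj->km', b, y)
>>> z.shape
(13, 13)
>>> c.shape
(19, 19, 29)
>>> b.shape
(13, 13)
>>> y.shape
(5, 13)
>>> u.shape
(5, 13)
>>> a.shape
(19, 13)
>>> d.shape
(13, 29, 19, 19)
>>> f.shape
(13, 13)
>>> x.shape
(13, 5)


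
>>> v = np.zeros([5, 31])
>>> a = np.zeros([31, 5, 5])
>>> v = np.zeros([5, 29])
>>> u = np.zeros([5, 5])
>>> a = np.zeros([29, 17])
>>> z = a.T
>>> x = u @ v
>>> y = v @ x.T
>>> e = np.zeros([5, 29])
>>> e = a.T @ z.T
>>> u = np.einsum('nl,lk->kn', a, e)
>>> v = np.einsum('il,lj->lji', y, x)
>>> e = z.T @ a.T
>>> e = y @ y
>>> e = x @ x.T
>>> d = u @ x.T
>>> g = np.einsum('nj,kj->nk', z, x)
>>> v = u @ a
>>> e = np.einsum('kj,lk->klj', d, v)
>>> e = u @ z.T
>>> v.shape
(17, 17)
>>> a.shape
(29, 17)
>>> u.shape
(17, 29)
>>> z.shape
(17, 29)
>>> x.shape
(5, 29)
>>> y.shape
(5, 5)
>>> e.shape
(17, 17)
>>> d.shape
(17, 5)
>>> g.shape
(17, 5)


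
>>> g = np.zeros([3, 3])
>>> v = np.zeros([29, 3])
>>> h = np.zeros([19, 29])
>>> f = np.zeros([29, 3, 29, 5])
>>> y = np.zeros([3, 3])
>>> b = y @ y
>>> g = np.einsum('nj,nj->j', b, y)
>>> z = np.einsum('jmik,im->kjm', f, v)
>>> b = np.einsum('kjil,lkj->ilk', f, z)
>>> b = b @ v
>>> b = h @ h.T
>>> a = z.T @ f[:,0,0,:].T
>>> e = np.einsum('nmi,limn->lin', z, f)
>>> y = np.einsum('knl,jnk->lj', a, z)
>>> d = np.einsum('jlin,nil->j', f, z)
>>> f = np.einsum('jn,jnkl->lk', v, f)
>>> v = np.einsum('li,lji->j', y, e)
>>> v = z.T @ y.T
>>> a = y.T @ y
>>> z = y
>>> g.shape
(3,)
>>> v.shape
(3, 29, 29)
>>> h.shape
(19, 29)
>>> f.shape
(5, 29)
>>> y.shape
(29, 5)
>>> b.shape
(19, 19)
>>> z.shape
(29, 5)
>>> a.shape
(5, 5)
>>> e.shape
(29, 3, 5)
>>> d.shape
(29,)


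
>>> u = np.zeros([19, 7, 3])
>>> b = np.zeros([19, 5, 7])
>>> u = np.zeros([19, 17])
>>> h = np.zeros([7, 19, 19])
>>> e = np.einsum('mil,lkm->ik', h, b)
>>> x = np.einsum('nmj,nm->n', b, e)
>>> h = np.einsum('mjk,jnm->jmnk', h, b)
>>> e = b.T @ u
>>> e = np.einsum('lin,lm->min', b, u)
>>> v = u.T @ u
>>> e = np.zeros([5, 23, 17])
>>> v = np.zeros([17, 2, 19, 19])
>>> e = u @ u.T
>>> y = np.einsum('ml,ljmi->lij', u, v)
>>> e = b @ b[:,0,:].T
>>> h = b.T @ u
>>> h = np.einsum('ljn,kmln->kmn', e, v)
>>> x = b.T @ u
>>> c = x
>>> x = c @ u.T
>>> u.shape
(19, 17)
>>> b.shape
(19, 5, 7)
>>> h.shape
(17, 2, 19)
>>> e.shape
(19, 5, 19)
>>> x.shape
(7, 5, 19)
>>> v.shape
(17, 2, 19, 19)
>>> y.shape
(17, 19, 2)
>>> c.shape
(7, 5, 17)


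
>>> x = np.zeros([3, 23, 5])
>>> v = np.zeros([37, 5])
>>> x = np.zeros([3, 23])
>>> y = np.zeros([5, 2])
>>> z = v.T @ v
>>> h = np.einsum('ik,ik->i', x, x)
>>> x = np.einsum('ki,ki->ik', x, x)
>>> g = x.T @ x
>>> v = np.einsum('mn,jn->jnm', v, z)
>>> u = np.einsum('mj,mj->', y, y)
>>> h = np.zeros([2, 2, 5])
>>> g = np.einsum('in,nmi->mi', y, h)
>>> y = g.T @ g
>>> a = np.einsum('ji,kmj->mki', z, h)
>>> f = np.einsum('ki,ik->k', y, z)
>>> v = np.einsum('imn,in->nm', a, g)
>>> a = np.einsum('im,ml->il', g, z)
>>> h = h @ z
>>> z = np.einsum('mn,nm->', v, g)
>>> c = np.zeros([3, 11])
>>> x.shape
(23, 3)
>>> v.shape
(5, 2)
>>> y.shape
(5, 5)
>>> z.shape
()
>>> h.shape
(2, 2, 5)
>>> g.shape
(2, 5)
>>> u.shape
()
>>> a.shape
(2, 5)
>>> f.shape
(5,)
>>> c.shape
(3, 11)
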